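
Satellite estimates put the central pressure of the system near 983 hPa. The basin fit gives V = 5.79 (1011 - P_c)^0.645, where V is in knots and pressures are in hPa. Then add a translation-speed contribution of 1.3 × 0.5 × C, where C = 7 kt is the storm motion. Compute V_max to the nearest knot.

ΔP = 1011 − 983 = 28 hPa.
28^0.645 ≈ 8.579.
V ≈ 5.79 × 8.579 ≈ 49.7 kt.
Translation term: 1.3 × 0.5 × 7 = 4.55 kt.
Corrected V ≈ 54.25 kt → 54 kt.

54 kt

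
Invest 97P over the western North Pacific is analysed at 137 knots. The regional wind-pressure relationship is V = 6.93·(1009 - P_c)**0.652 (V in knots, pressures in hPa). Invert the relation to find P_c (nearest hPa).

ΔP = (V / 6.93)^(1/0.652) = (137/6.93)^1.534.
137/6.93 = 19.769; 19.769^1.534 ≈ 97.21 hPa.
P_c = 1009 − 97.21 = 911.79 ≈ 912 hPa.

912 hPa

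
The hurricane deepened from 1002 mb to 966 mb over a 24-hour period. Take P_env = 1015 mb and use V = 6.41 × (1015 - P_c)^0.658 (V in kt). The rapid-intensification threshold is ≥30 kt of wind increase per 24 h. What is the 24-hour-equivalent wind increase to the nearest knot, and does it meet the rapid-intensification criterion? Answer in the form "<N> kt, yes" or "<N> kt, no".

V₁: ΔP = 13, V ≈ 6.41 × 13^0.658 ≈ 34.66 kt.
V₂: ΔP = 49, V ≈ 6.41 × 49^0.658 ≈ 82.99 kt.
ΔV over 24 h = 48.33 kt → 24 h equivalent = 48.33 × 24/24 ≈ 48.33 kt.
48 kt ≥ 30 kt ⇒ rapid intensification.

48 kt, yes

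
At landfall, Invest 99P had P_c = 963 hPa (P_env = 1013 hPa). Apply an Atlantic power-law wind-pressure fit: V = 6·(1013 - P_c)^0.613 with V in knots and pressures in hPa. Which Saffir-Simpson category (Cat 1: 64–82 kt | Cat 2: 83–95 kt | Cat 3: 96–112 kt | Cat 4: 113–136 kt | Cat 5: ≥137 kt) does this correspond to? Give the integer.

ΔP = 1013 − 963 = 50 hPa.
V ≈ 6 × 50^0.613 = 6 × 11.00 ≈ 66 kt.
66 kt falls in the Category 1 band.

1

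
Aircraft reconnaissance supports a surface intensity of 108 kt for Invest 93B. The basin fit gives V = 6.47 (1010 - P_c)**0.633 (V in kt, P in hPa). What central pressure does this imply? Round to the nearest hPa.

925 hPa

ΔP = (V / 6.47)^(1/0.633) = (108/6.47)^1.580.
108/6.47 = 16.692; 16.692^1.580 ≈ 85.37 hPa.
P_c = 1010 − 85.37 = 924.63 ≈ 925 hPa.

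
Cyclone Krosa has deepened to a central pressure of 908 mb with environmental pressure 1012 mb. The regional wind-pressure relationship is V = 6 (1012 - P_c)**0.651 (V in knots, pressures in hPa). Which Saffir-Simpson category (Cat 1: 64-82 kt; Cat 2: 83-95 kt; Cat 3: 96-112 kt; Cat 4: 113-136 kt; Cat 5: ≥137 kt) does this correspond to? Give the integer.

ΔP = 1012 − 908 = 104 mb.
V ≈ 6 × 104^0.651 = 6 × 20.56 ≈ 123 kt.
123 kt falls in the Category 4 band.

4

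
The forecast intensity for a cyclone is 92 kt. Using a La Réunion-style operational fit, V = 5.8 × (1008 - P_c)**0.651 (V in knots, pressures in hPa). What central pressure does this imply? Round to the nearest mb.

ΔP = (V / 5.8)^(1/0.651) = (92/5.8)^1.536.
92/5.8 = 15.862; 15.862^1.536 ≈ 69.80 mb.
P_c = 1008 − 69.80 = 938.20 ≈ 938 mb.

938 mb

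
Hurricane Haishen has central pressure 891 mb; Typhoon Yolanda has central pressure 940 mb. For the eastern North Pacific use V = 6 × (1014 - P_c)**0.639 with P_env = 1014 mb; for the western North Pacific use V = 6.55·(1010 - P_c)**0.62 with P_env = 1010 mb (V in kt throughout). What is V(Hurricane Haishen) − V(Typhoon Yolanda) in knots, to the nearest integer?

39 kt

Hurricane Haishen: ΔP = 123; V ≈ 6 × 123^0.639 ≈ 129.90 kt.
Typhoon Yolanda: ΔP = 70; V ≈ 6.55 × 70^0.62 ≈ 91.24 kt.
Difference ≈ 129.90 − 91.24 = 38.66 → 39 kt.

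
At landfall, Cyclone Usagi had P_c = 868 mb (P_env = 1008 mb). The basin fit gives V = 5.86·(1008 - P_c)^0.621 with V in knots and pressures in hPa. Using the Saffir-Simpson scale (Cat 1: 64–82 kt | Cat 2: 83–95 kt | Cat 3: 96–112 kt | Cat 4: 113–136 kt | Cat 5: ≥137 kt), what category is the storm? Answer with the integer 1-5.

4

ΔP = 1008 − 868 = 140 mb.
V ≈ 5.86 × 140^0.621 = 5.86 × 21.52 ≈ 126 kt.
126 kt falls in the Category 4 band.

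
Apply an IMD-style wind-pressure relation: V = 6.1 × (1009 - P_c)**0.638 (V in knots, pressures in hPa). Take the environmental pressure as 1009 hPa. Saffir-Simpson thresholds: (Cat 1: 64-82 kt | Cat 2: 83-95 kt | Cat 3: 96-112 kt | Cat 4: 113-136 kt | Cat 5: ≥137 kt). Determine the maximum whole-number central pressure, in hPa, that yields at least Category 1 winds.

Category 1 begins at V = 64 kt.
Required ΔP = (64/6.1)^(1/0.638) = 10.492^1.567 ≈ 39.82 hPa.
P_c ≤ 1009 − 39.82 = 969.18, so the highest integer P_c is 969 hPa.

969 hPa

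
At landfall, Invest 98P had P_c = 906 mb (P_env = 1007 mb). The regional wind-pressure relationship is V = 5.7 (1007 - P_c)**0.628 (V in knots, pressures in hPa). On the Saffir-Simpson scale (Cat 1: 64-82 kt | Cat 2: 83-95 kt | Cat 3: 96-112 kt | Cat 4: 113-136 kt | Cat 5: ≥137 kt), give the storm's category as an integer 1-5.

3

ΔP = 1007 − 906 = 101 mb.
V ≈ 5.7 × 101^0.628 = 5.7 × 18.14 ≈ 103 kt.
103 kt falls in the Category 3 band.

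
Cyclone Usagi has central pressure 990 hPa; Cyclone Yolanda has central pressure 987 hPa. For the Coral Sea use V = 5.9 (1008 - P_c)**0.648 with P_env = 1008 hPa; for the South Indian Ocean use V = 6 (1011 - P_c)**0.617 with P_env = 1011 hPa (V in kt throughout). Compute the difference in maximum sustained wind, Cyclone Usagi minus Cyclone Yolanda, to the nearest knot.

Cyclone Usagi: ΔP = 18; V ≈ 5.9 × 18^0.648 ≈ 38.39 kt.
Cyclone Yolanda: ΔP = 24; V ≈ 6 × 24^0.617 ≈ 42.63 kt.
Difference ≈ 38.39 − 42.63 = -4.24 → -4 kt.

-4 kt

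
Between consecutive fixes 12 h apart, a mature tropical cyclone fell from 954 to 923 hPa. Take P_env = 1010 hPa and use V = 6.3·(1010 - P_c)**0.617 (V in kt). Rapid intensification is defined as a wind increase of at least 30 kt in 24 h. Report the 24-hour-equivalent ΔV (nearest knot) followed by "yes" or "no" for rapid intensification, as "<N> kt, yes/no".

47 kt, yes

V₁: ΔP = 56, V ≈ 6.3 × 56^0.617 ≈ 75.50 kt.
V₂: ΔP = 87, V ≈ 6.3 × 87^0.617 ≈ 99.09 kt.
ΔV over 12 h = 23.59 kt → 24 h equivalent = 23.59 × 24/12 ≈ 47.18 kt.
47 kt ≥ 30 kt ⇒ rapid intensification.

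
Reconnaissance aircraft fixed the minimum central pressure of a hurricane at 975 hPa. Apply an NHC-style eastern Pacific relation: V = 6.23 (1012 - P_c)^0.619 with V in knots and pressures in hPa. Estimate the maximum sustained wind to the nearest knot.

58 kt

ΔP = 1012 − 975 = 37 hPa.
37^0.619 ≈ 9.348.
V ≈ 6.23 × 9.348 ≈ 58.2 kt.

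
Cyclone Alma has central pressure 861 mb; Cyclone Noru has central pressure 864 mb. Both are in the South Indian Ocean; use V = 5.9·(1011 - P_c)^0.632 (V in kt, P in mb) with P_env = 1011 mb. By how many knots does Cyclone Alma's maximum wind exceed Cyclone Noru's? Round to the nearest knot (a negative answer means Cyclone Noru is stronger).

Cyclone Alma: ΔP = 150; V ≈ 5.9 × 150^0.632 ≈ 140.00 kt.
Cyclone Noru: ΔP = 147; V ≈ 5.9 × 147^0.632 ≈ 138.23 kt.
Difference ≈ 140.00 − 138.23 = 1.77 → 2 kt.

2 kt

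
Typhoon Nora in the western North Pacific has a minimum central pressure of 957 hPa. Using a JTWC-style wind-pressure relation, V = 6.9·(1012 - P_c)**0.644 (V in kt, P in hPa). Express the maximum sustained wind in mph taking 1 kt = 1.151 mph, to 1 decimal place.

104.9 mph

ΔP = 1012 − 957 = 55 hPa.
V ≈ 6.9 × 55^0.644 = 6.9 × 13.207 ≈ 91.126 kt.
91.126 × 1.151 ≈ 104.89 mph → 104.9 mph.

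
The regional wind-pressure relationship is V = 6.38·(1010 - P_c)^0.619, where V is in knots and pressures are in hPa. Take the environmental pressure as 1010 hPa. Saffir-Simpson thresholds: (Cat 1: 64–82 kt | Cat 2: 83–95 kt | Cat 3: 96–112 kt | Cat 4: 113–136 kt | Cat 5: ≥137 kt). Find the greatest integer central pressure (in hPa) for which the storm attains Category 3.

Category 3 begins at V = 96 kt.
Required ΔP = (96/6.38)^(1/0.619) = 15.047^1.616 ≈ 79.83 hPa.
P_c ≤ 1010 − 79.83 = 930.17, so the highest integer P_c is 930 hPa.

930 hPa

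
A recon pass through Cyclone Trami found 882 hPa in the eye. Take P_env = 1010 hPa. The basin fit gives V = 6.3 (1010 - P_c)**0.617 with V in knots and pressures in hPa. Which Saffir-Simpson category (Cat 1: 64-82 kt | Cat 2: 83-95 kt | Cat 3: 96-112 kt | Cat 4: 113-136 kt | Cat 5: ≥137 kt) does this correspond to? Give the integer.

ΔP = 1010 − 882 = 128 hPa.
V ≈ 6.3 × 128^0.617 = 6.3 × 19.96 ≈ 126 kt.
126 kt falls in the Category 4 band.

4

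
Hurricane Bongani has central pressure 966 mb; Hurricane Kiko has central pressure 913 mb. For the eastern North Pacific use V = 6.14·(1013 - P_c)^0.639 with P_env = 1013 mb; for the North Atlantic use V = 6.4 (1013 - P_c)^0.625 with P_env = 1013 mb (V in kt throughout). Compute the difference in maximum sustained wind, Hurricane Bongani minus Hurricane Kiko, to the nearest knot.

-42 kt

Hurricane Bongani: ΔP = 47; V ≈ 6.14 × 47^0.639 ≈ 71.89 kt.
Hurricane Kiko: ΔP = 100; V ≈ 6.4 × 100^0.625 ≈ 113.81 kt.
Difference ≈ 71.89 − 113.81 = -41.92 → -42 kt.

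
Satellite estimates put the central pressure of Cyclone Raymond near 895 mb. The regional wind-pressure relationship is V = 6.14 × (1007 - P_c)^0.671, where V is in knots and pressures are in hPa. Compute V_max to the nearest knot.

146 kt

ΔP = 1007 − 895 = 112 mb.
112^0.671 ≈ 23.715.
V ≈ 6.14 × 23.715 ≈ 145.6 kt.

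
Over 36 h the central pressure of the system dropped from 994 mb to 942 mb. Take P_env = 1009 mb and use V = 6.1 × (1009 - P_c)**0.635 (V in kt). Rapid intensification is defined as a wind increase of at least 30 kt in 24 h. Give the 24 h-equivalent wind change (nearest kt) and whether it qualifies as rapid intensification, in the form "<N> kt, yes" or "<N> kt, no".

V₁: ΔP = 15, V ≈ 6.1 × 15^0.635 ≈ 34.05 kt.
V₂: ΔP = 67, V ≈ 6.1 × 67^0.635 ≈ 88.08 kt.
ΔV over 36 h = 54.03 kt → 24 h equivalent = 54.03 × 24/36 ≈ 36.02 kt.
36 kt ≥ 30 kt ⇒ rapid intensification.

36 kt, yes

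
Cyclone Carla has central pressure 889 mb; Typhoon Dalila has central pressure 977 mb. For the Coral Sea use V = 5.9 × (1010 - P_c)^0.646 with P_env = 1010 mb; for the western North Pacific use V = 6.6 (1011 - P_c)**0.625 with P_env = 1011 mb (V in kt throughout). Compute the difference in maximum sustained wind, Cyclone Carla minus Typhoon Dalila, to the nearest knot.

71 kt

Cyclone Carla: ΔP = 121; V ≈ 5.9 × 121^0.646 ≈ 130.72 kt.
Typhoon Dalila: ΔP = 34; V ≈ 6.6 × 34^0.625 ≈ 59.80 kt.
Difference ≈ 130.72 − 59.80 = 70.92 → 71 kt.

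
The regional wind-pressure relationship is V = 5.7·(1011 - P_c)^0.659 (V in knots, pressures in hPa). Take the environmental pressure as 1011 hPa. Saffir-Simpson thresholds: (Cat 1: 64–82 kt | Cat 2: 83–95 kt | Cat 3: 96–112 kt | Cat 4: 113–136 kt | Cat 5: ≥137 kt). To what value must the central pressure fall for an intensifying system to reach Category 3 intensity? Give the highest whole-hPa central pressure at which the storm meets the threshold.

938 hPa

Category 3 begins at V = 96 kt.
Required ΔP = (96/5.7)^(1/0.659) = 16.842^1.517 ≈ 72.61 hPa.
P_c ≤ 1011 − 72.61 = 938.39, so the highest integer P_c is 938 hPa.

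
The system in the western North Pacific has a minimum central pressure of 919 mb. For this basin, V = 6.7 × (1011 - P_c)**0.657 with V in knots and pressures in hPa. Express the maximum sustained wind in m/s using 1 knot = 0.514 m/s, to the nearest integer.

ΔP = 1011 − 919 = 92 mb.
V ≈ 6.7 × 92^0.657 = 6.7 × 19.508 ≈ 130.702 kt.
130.702 × 0.514 ≈ 67.18 m/s → 67 m/s.

67 m/s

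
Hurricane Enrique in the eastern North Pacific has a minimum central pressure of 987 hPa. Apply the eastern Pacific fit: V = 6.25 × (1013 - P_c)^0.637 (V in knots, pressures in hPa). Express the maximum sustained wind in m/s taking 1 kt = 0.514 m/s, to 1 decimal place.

ΔP = 1013 − 987 = 26 hPa.
V ≈ 6.25 × 26^0.637 = 6.25 × 7.968 ≈ 49.799 kt.
49.799 × 0.514 ≈ 25.60 m/s → 25.6 m/s.

25.6 m/s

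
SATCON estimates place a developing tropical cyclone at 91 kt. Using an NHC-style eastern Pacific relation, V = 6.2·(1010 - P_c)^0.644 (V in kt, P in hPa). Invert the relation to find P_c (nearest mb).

945 mb

ΔP = (V / 6.2)^(1/0.644) = (91/6.2)^1.553.
91/6.2 = 14.677; 14.677^1.553 ≈ 64.80 mb.
P_c = 1010 − 64.80 = 945.20 ≈ 945 mb.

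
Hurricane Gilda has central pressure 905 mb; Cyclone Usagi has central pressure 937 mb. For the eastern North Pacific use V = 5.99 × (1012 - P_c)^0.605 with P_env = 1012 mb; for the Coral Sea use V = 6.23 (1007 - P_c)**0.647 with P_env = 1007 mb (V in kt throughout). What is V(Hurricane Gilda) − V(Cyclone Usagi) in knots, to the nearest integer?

4 kt

Hurricane Gilda: ΔP = 107; V ≈ 5.99 × 107^0.605 ≈ 101.21 kt.
Cyclone Usagi: ΔP = 70; V ≈ 6.23 × 70^0.647 ≈ 97.33 kt.
Difference ≈ 101.21 − 97.33 = 3.88 → 4 kt.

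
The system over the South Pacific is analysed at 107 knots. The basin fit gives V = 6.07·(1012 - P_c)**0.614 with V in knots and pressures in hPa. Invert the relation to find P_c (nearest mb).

905 mb

ΔP = (V / 6.07)^(1/0.614) = (107/6.07)^1.629.
107/6.07 = 17.628; 17.628^1.629 ≈ 107.06 mb.
P_c = 1012 − 107.06 = 904.94 ≈ 905 mb.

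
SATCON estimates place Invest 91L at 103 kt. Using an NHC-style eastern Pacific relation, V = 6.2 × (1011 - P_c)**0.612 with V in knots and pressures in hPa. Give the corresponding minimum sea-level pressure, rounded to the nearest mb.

912 mb

ΔP = (V / 6.2)^(1/0.612) = (103/6.2)^1.634.
103/6.2 = 16.613; 16.613^1.634 ≈ 98.67 mb.
P_c = 1011 − 98.67 = 912.33 ≈ 912 mb.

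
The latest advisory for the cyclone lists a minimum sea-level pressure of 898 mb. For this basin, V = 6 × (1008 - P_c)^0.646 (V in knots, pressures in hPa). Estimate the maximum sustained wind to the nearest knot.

ΔP = 1008 − 898 = 110 mb.
110^0.646 ≈ 20.832.
V ≈ 6 × 20.832 ≈ 125.0 kt.

125 kt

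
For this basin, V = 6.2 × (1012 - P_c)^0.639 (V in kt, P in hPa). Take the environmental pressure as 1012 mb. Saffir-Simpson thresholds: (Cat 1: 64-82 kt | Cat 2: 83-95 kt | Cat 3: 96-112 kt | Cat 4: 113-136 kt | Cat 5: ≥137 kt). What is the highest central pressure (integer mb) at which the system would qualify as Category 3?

939 mb

Category 3 begins at V = 96 kt.
Required ΔP = (96/6.2)^(1/0.639) = 15.484^1.565 ≈ 72.79 mb.
P_c ≤ 1012 − 72.79 = 939.21, so the highest integer P_c is 939 mb.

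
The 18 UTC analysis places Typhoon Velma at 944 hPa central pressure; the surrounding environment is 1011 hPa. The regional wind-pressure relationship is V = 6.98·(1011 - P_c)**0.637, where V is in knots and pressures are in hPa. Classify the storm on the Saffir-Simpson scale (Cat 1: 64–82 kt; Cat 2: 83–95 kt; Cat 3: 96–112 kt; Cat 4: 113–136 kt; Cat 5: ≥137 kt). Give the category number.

ΔP = 1011 − 944 = 67 hPa.
V ≈ 6.98 × 67^0.637 = 6.98 × 14.56 ≈ 102 kt.
102 kt falls in the Category 3 band.

3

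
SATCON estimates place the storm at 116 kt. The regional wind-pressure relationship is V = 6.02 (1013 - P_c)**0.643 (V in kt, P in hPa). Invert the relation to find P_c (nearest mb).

ΔP = (V / 6.02)^(1/0.643) = (116/6.02)^1.555.
116/6.02 = 19.269; 19.269^1.555 ≈ 99.59 mb.
P_c = 1013 − 99.59 = 913.41 ≈ 913 mb.

913 mb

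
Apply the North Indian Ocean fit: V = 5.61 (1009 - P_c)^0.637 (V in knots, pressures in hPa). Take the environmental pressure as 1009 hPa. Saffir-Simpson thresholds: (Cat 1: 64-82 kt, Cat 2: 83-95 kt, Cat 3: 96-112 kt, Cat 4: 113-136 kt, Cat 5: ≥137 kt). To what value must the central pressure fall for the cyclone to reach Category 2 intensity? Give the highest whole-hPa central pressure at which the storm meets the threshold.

Category 2 begins at V = 83 kt.
Required ΔP = (83/5.61)^(1/0.637) = 14.795^1.570 ≈ 68.69 hPa.
P_c ≤ 1009 − 68.69 = 940.31, so the highest integer P_c is 940 hPa.

940 hPa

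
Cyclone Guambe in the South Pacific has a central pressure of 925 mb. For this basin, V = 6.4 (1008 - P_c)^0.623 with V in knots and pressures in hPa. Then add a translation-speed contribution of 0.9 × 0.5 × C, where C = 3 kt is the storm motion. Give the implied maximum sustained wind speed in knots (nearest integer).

102 kt

ΔP = 1008 − 925 = 83 mb.
83^0.623 ≈ 15.689.
V ≈ 6.4 × 15.689 ≈ 100.4 kt.
Translation term: 0.9 × 0.5 × 3 = 1.35 kt.
Corrected V ≈ 101.75 kt → 102 kt.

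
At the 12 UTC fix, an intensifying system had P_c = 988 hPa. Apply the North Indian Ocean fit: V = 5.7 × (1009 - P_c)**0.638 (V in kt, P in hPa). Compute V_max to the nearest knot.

ΔP = 1009 − 988 = 21 hPa.
21^0.638 ≈ 6.976.
V ≈ 5.7 × 6.976 ≈ 39.8 kt.

40 kt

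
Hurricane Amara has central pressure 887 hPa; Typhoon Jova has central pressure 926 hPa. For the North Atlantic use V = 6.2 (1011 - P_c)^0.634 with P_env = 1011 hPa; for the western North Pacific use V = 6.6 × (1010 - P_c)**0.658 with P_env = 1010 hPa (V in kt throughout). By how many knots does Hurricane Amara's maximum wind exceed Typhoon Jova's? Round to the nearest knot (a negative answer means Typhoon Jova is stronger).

Hurricane Amara: ΔP = 124; V ≈ 6.2 × 124^0.634 ≈ 131.71 kt.
Typhoon Jova: ΔP = 84; V ≈ 6.6 × 84^0.658 ≈ 121.82 kt.
Difference ≈ 131.71 − 121.82 = 9.89 → 10 kt.

10 kt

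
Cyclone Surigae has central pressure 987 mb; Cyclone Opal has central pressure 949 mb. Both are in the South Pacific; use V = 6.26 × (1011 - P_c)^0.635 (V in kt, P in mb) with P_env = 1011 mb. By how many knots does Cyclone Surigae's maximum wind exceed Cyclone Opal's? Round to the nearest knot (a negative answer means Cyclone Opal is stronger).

-39 kt

Cyclone Surigae: ΔP = 24; V ≈ 6.26 × 24^0.635 ≈ 47.10 kt.
Cyclone Opal: ΔP = 62; V ≈ 6.26 × 62^0.635 ≈ 86.05 kt.
Difference ≈ 47.10 − 86.05 = -38.95 → -39 kt.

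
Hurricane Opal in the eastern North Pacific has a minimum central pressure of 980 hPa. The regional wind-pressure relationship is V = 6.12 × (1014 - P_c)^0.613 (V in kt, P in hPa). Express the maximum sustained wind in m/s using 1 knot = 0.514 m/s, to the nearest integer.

27 m/s

ΔP = 1014 − 980 = 34 hPa.
V ≈ 6.12 × 34^0.613 = 6.12 × 8.686 ≈ 53.155 kt.
53.155 × 0.514 ≈ 27.32 m/s → 27 m/s.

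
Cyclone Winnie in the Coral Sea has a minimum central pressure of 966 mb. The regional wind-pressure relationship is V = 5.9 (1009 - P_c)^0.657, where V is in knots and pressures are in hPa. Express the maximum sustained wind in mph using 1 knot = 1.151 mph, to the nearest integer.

ΔP = 1009 − 966 = 43 mb.
V ≈ 5.9 × 43^0.657 = 5.9 × 11.836 ≈ 69.830 kt.
69.830 × 1.151 ≈ 80.37 mph → 80 mph.

80 mph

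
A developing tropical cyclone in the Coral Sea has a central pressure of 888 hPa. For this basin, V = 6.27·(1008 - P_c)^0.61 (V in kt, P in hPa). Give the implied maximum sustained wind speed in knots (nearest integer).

116 kt

ΔP = 1008 − 888 = 120 hPa.
120^0.61 ≈ 18.548.
V ≈ 6.27 × 18.548 ≈ 116.3 kt.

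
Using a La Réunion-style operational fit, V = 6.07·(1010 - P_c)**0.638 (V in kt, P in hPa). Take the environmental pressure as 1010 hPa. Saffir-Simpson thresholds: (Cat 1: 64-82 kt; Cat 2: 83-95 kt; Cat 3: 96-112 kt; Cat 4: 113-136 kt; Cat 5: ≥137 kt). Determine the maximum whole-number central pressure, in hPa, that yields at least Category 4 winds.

Category 4 begins at V = 113 kt.
Required ΔP = (113/6.07)^(1/0.638) = 18.616^1.567 ≈ 97.82 hPa.
P_c ≤ 1010 − 97.82 = 912.18, so the highest integer P_c is 912 hPa.

912 hPa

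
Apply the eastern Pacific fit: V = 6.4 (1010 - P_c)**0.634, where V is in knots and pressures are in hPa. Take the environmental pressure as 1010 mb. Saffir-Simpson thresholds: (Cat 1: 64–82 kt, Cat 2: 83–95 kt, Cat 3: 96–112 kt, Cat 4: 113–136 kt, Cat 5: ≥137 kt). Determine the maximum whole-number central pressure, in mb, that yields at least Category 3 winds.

938 mb

Category 3 begins at V = 96 kt.
Required ΔP = (96/6.4)^(1/0.634) = 15.000^1.577 ≈ 71.62 mb.
P_c ≤ 1010 − 71.62 = 938.38, so the highest integer P_c is 938 mb.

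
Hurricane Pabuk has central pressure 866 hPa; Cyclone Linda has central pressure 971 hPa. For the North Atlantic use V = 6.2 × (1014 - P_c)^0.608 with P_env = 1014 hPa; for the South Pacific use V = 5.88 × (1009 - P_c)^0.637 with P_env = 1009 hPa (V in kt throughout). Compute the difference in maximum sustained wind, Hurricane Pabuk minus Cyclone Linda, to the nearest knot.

70 kt

Hurricane Pabuk: ΔP = 148; V ≈ 6.2 × 148^0.608 ≈ 129.39 kt.
Cyclone Linda: ΔP = 38; V ≈ 5.88 × 38^0.637 ≈ 59.66 kt.
Difference ≈ 129.39 − 59.66 = 69.73 → 70 kt.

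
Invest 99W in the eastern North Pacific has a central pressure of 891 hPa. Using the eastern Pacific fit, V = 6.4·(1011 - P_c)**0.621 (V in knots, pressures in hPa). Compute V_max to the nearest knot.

125 kt

ΔP = 1011 − 891 = 120 hPa.
120^0.621 ≈ 19.551.
V ≈ 6.4 × 19.551 ≈ 125.1 kt.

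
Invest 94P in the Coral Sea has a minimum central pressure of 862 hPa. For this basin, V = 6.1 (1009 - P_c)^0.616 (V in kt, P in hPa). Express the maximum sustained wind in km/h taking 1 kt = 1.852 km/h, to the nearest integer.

244 km/h

ΔP = 1009 − 862 = 147 hPa.
V ≈ 6.1 × 147^0.616 = 6.1 × 21.631 ≈ 131.946 kt.
131.946 × 1.852 ≈ 244.36 km/h → 244 km/h.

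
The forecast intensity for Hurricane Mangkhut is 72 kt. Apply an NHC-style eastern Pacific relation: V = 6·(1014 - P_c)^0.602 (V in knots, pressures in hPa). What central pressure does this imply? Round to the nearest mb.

952 mb

ΔP = (V / 6)^(1/0.602) = (72/6)^1.661.
72/6 = 12.000; 12.000^1.661 ≈ 62.04 mb.
P_c = 1014 − 62.04 = 951.96 ≈ 952 mb.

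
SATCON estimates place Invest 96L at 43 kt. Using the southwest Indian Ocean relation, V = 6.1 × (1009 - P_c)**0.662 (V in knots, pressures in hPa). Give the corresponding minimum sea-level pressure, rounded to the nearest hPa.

990 hPa

ΔP = (V / 6.1)^(1/0.662) = (43/6.1)^1.511.
43/6.1 = 7.049; 7.049^1.511 ≈ 19.11 hPa.
P_c = 1009 − 19.11 = 989.89 ≈ 990 hPa.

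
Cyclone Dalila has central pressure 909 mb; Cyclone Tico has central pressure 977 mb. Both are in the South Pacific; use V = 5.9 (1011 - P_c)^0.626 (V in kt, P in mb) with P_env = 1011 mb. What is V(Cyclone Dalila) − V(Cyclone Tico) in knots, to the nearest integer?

53 kt

Cyclone Dalila: ΔP = 102; V ≈ 5.9 × 102^0.626 ≈ 106.72 kt.
Cyclone Tico: ΔP = 34; V ≈ 5.9 × 34^0.626 ≈ 53.65 kt.
Difference ≈ 106.72 − 53.65 = 53.07 → 53 kt.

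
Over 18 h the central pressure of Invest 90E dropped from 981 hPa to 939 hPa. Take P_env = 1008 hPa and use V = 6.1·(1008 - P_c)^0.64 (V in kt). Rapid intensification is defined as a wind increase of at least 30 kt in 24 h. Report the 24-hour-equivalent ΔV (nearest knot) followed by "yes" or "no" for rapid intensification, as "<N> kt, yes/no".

V₁: ΔP = 27, V ≈ 6.1 × 27^0.64 ≈ 50.28 kt.
V₂: ΔP = 69, V ≈ 6.1 × 69^0.64 ≈ 91.66 kt.
ΔV over 18 h = 41.38 kt → 24 h equivalent = 41.38 × 24/18 ≈ 55.17 kt.
55 kt ≥ 30 kt ⇒ rapid intensification.

55 kt, yes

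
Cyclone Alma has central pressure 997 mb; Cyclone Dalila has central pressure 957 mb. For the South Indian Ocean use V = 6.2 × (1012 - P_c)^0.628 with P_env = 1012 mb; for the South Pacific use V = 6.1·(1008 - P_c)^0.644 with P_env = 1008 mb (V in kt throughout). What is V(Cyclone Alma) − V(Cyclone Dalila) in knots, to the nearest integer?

-43 kt

Cyclone Alma: ΔP = 15; V ≈ 6.2 × 15^0.628 ≈ 33.96 kt.
Cyclone Dalila: ΔP = 51; V ≈ 6.1 × 51^0.644 ≈ 76.74 kt.
Difference ≈ 33.96 − 76.74 = -42.78 → -43 kt.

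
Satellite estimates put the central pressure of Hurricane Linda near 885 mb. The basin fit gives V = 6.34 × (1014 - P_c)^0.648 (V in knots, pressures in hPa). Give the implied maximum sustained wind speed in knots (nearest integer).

148 kt

ΔP = 1014 − 885 = 129 mb.
129^0.648 ≈ 23.316.
V ≈ 6.34 × 23.316 ≈ 147.8 kt.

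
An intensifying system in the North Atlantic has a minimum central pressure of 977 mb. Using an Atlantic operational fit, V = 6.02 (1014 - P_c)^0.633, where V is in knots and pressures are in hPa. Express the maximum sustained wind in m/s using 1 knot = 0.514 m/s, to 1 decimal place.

30.4 m/s

ΔP = 1014 − 977 = 37 mb.
V ≈ 6.02 × 37^0.633 = 6.02 × 9.833 ≈ 59.193 kt.
59.193 × 0.514 ≈ 30.43 m/s → 30.4 m/s.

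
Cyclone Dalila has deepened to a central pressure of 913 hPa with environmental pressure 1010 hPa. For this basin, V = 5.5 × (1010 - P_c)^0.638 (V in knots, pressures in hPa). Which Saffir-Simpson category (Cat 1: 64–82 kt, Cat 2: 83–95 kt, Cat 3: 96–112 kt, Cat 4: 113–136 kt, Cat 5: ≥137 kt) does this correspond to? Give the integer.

ΔP = 1010 − 913 = 97 hPa.
V ≈ 5.5 × 97^0.638 = 5.5 × 18.52 ≈ 102 kt.
102 kt falls in the Category 3 band.

3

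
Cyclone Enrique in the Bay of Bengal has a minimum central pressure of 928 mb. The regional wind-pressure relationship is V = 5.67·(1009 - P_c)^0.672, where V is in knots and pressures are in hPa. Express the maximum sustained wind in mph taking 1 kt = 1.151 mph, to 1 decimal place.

ΔP = 1009 − 928 = 81 mb.
V ≈ 5.67 × 81^0.672 = 5.67 × 19.165 ≈ 108.664 kt.
108.664 × 1.151 ≈ 125.07 mph → 125.1 mph.

125.1 mph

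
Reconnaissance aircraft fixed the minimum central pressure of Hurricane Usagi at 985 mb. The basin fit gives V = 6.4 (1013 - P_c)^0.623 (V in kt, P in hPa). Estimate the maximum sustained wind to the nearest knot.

ΔP = 1013 − 985 = 28 mb.
28^0.623 ≈ 7.972.
V ≈ 6.4 × 7.972 ≈ 51.0 kt.

51 kt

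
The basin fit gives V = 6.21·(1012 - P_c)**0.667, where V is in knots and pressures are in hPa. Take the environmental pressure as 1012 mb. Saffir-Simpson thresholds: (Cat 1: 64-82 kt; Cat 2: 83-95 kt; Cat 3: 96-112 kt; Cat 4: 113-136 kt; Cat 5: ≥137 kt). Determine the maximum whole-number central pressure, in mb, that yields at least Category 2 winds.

Category 2 begins at V = 83 kt.
Required ΔP = (83/6.21)^(1/0.667) = 13.366^1.499 ≈ 48.77 mb.
P_c ≤ 1012 − 48.77 = 963.23, so the highest integer P_c is 963 mb.

963 mb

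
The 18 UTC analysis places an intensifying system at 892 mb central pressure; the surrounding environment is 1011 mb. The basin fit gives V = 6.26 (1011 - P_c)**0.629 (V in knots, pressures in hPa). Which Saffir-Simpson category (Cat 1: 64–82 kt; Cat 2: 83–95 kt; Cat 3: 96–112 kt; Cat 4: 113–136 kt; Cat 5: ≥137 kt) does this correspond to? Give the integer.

ΔP = 1011 − 892 = 119 mb.
V ≈ 6.26 × 119^0.629 = 6.26 × 20.21 ≈ 127 kt.
127 kt falls in the Category 4 band.

4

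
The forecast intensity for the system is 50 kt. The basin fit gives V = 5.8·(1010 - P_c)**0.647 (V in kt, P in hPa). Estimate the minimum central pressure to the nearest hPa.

982 hPa

ΔP = (V / 5.8)^(1/0.647) = (50/5.8)^1.546.
50/5.8 = 8.621; 8.621^1.546 ≈ 27.92 hPa.
P_c = 1010 − 27.92 = 982.08 ≈ 982 hPa.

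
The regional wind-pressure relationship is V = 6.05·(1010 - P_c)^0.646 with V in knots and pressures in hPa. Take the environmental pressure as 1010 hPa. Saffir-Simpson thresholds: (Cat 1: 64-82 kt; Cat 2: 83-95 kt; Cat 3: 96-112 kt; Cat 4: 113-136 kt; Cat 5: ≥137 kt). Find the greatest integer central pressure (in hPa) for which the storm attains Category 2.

952 hPa

Category 2 begins at V = 83 kt.
Required ΔP = (83/6.05)^(1/0.646) = 13.719^1.548 ≈ 57.62 hPa.
P_c ≤ 1010 − 57.62 = 952.38, so the highest integer P_c is 952 hPa.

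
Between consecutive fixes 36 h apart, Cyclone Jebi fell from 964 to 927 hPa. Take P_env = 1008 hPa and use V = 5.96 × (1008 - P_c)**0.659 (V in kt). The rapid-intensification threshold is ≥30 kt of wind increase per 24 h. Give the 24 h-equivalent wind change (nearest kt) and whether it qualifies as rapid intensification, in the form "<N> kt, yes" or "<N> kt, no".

V₁: ΔP = 44, V ≈ 5.96 × 44^0.659 ≈ 72.16 kt.
V₂: ΔP = 81, V ≈ 5.96 × 81^0.659 ≈ 107.88 kt.
ΔV over 36 h = 35.72 kt → 24 h equivalent = 35.72 × 24/36 ≈ 23.81 kt.
24 kt < 30 kt ⇒ not rapid intensification.

24 kt, no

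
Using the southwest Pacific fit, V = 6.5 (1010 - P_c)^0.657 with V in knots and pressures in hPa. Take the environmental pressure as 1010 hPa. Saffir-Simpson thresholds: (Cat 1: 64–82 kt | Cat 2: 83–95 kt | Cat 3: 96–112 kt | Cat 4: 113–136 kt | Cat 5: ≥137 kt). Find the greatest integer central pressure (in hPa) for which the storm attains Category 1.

Category 1 begins at V = 64 kt.
Required ΔP = (64/6.5)^(1/0.657) = 9.846^1.522 ≈ 32.50 hPa.
P_c ≤ 1010 − 32.50 = 977.50, so the highest integer P_c is 977 hPa.

977 hPa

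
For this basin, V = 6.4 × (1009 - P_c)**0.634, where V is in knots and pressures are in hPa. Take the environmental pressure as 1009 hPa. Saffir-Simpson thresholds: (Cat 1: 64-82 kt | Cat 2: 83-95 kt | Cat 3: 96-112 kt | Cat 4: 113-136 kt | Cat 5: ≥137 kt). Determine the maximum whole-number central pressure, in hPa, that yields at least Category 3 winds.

Category 3 begins at V = 96 kt.
Required ΔP = (96/6.4)^(1/0.634) = 15.000^1.577 ≈ 71.62 hPa.
P_c ≤ 1009 − 71.62 = 937.38, so the highest integer P_c is 937 hPa.

937 hPa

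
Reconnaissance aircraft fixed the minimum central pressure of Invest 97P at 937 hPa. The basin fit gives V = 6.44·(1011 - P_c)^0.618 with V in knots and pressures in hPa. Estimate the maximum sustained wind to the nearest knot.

ΔP = 1011 − 937 = 74 hPa.
74^0.618 ≈ 14.295.
V ≈ 6.44 × 14.295 ≈ 92.1 kt.

92 kt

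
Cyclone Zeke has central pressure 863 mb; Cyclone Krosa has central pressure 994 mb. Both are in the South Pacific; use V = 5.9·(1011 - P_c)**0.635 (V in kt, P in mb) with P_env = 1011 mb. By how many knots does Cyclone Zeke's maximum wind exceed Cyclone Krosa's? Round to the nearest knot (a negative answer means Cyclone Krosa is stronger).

105 kt

Cyclone Zeke: ΔP = 148; V ≈ 5.9 × 148^0.635 ≈ 140.92 kt.
Cyclone Krosa: ΔP = 17; V ≈ 5.9 × 17^0.635 ≈ 35.66 kt.
Difference ≈ 140.92 − 35.66 = 105.26 → 105 kt.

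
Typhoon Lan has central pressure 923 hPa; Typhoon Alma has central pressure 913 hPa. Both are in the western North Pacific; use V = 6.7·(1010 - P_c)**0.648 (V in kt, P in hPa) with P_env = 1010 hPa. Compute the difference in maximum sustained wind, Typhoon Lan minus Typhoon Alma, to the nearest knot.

Typhoon Lan: ΔP = 87; V ≈ 6.7 × 87^0.648 ≈ 121.03 kt.
Typhoon Alma: ΔP = 97; V ≈ 6.7 × 97^0.648 ≈ 129.87 kt.
Difference ≈ 121.03 − 129.87 = -8.84 → -9 kt.

-9 kt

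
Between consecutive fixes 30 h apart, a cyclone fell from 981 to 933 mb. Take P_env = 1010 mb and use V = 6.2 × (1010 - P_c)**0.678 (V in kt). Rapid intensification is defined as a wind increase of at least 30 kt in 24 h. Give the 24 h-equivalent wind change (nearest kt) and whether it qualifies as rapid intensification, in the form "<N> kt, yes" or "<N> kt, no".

V₁: ΔP = 29, V ≈ 6.2 × 29^0.678 ≈ 60.80 kt.
V₂: ΔP = 77, V ≈ 6.2 × 77^0.678 ≈ 117.88 kt.
ΔV over 30 h = 57.08 kt → 24 h equivalent = 57.08 × 24/30 ≈ 45.66 kt.
46 kt ≥ 30 kt ⇒ rapid intensification.

46 kt, yes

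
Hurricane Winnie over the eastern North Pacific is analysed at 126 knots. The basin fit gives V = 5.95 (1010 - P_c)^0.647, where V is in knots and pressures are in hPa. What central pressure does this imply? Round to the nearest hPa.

ΔP = (V / 5.95)^(1/0.647) = (126/5.95)^1.546.
126/5.95 = 21.176; 21.176^1.546 ≈ 112.00 hPa.
P_c = 1010 − 112.00 = 898.00 ≈ 898 hPa.

898 hPa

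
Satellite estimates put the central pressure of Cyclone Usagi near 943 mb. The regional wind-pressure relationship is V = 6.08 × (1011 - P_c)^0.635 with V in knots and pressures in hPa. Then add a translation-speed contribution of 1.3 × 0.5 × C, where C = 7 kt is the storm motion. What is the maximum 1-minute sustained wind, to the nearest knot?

93 kt

ΔP = 1011 − 943 = 68 mb.
68^0.635 ≈ 14.576.
V ≈ 6.08 × 14.576 ≈ 88.6 kt.
Translation term: 1.3 × 0.5 × 7 = 4.55 kt.
Corrected V ≈ 93.15 kt → 93 kt.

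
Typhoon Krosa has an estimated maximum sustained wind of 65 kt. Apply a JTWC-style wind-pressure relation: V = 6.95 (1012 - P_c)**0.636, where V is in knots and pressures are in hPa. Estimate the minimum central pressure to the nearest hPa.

978 hPa

ΔP = (V / 6.95)^(1/0.636) = (65/6.95)^1.572.
65/6.95 = 9.353; 9.353^1.572 ≈ 33.62 hPa.
P_c = 1012 − 33.62 = 978.38 ≈ 978 hPa.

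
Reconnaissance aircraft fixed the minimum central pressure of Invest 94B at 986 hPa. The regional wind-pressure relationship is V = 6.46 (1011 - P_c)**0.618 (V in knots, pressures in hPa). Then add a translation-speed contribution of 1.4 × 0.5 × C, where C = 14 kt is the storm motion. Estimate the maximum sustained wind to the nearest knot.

57 kt

ΔP = 1011 − 986 = 25 hPa.
25^0.618 ≈ 7.310.
V ≈ 6.46 × 7.310 ≈ 47.2 kt.
Translation term: 1.4 × 0.5 × 14 = 9.8 kt.
Corrected V ≈ 57 kt → 57 kt.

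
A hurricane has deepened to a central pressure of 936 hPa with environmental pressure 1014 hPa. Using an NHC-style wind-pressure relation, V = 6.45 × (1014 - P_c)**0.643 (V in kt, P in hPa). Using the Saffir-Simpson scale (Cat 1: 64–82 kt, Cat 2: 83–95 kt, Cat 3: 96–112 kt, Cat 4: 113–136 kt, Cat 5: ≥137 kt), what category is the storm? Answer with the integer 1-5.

3

ΔP = 1014 − 936 = 78 hPa.
V ≈ 6.45 × 78^0.643 = 6.45 × 16.47 ≈ 106 kt.
106 kt falls in the Category 3 band.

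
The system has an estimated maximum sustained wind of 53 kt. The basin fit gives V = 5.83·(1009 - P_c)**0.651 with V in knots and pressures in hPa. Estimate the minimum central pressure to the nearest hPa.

979 hPa

ΔP = (V / 5.83)^(1/0.651) = (53/5.83)^1.536.
53/5.83 = 9.091; 9.091^1.536 ≈ 29.68 hPa.
P_c = 1009 − 29.68 = 979.32 ≈ 979 hPa.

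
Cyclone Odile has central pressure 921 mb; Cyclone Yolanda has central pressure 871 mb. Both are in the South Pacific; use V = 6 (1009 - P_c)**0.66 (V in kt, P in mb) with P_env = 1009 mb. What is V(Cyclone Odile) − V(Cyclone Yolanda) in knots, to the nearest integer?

Cyclone Odile: ΔP = 88; V ≈ 6 × 88^0.66 ≈ 115.22 kt.
Cyclone Yolanda: ΔP = 138; V ≈ 6 × 138^0.66 ≈ 155.05 kt.
Difference ≈ 115.22 − 155.05 = -39.83 → -40 kt.

-40 kt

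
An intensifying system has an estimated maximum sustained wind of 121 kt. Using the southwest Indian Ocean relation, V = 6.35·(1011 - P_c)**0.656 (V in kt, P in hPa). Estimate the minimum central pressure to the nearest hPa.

ΔP = (V / 6.35)^(1/0.656) = (121/6.35)^1.524.
121/6.35 = 19.055; 19.055^1.524 ≈ 89.38 hPa.
P_c = 1011 − 89.38 = 921.62 ≈ 922 hPa.

922 hPa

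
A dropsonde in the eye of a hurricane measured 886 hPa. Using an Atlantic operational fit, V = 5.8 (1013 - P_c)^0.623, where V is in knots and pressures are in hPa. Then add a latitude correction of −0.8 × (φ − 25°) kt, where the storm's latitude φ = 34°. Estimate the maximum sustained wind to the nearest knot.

ΔP = 1013 − 886 = 127 hPa.
127^0.623 ≈ 20.449.
V ≈ 5.8 × 20.449 ≈ 118.6 kt.
Latitude correction: −0.8 × (34 − 25) = -7.2 kt.
Corrected V ≈ 111.4 kt → 111 kt.

111 kt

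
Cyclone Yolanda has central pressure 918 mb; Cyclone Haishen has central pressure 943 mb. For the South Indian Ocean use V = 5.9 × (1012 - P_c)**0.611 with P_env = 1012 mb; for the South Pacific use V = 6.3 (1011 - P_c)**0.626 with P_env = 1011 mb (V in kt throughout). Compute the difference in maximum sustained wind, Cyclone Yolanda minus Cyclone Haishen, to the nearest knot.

6 kt

Cyclone Yolanda: ΔP = 94; V ≈ 5.9 × 94^0.611 ≈ 94.72 kt.
Cyclone Haishen: ΔP = 68; V ≈ 6.3 × 68^0.626 ≈ 88.41 kt.
Difference ≈ 94.72 − 88.41 = 6.31 → 6 kt.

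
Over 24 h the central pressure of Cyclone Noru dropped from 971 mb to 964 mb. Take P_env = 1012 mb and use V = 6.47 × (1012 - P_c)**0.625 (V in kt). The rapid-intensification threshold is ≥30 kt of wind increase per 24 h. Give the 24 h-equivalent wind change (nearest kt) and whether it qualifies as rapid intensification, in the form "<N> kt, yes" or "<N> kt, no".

7 kt, no

V₁: ΔP = 41, V ≈ 6.47 × 41^0.625 ≈ 65.90 kt.
V₂: ΔP = 48, V ≈ 6.47 × 48^0.625 ≈ 72.72 kt.
ΔV over 24 h = 6.82 kt → 24 h equivalent = 6.82 × 24/24 ≈ 6.82 kt.
7 kt < 30 kt ⇒ not rapid intensification.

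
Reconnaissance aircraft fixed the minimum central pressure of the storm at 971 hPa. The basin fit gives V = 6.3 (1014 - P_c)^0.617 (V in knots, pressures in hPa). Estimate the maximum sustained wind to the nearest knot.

ΔP = 1014 − 971 = 43 hPa.
43^0.617 ≈ 10.182.
V ≈ 6.3 × 10.182 ≈ 64.1 kt.

64 kt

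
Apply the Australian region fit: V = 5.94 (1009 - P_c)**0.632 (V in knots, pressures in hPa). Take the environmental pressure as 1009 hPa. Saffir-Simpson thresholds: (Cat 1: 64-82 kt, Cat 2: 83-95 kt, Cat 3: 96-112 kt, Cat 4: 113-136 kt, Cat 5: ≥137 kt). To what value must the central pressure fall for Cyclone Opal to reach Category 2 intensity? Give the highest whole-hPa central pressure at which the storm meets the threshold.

Category 2 begins at V = 83 kt.
Required ΔP = (83/5.94)^(1/0.632) = 13.973^1.582 ≈ 64.89 hPa.
P_c ≤ 1009 − 64.89 = 944.11, so the highest integer P_c is 944 hPa.

944 hPa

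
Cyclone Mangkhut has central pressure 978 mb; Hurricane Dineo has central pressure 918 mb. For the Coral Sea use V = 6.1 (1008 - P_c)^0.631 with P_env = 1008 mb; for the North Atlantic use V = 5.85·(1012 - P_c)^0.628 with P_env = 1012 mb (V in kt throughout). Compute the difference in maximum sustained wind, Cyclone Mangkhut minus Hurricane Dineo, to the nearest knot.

Cyclone Mangkhut: ΔP = 30; V ≈ 6.1 × 30^0.631 ≈ 52.17 kt.
Hurricane Dineo: ΔP = 94; V ≈ 5.85 × 94^0.628 ≈ 101.46 kt.
Difference ≈ 52.17 − 101.46 = -49.29 → -49 kt.

-49 kt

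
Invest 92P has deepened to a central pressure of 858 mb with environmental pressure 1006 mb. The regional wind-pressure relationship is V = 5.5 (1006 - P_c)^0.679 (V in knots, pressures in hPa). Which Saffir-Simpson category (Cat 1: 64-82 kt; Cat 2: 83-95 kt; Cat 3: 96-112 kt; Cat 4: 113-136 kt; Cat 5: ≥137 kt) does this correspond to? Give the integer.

5

ΔP = 1006 − 858 = 148 mb.
V ≈ 5.5 × 148^0.679 = 5.5 × 29.76 ≈ 164 kt.
164 kt falls in the Category 5 band.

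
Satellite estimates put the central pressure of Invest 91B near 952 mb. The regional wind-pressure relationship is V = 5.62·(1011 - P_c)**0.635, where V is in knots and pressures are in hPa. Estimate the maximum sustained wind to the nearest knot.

75 kt

ΔP = 1011 − 952 = 59 mb.
59^0.635 ≈ 13.320.
V ≈ 5.62 × 13.320 ≈ 74.9 kt.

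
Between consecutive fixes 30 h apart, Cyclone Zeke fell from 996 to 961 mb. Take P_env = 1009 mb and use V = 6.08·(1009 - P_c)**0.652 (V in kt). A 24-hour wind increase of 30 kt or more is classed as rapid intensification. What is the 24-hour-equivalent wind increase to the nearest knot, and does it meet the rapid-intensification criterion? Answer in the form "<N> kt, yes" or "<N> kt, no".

V₁: ΔP = 13, V ≈ 6.08 × 13^0.652 ≈ 32.37 kt.
V₂: ΔP = 48, V ≈ 6.08 × 48^0.652 ≈ 75.87 kt.
ΔV over 30 h = 43.50 kt → 24 h equivalent = 43.50 × 24/30 ≈ 34.80 kt.
35 kt ≥ 30 kt ⇒ rapid intensification.

35 kt, yes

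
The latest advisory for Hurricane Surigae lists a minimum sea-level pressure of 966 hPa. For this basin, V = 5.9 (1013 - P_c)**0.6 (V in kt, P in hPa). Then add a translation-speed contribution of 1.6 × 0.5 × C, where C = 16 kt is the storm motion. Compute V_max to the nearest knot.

72 kt

ΔP = 1013 − 966 = 47 hPa.
47^0.6 ≈ 10.075.
V ≈ 5.9 × 10.075 ≈ 59.4 kt.
Translation term: 1.6 × 0.5 × 16 = 12.8 kt.
Corrected V ≈ 72.2 kt → 72 kt.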